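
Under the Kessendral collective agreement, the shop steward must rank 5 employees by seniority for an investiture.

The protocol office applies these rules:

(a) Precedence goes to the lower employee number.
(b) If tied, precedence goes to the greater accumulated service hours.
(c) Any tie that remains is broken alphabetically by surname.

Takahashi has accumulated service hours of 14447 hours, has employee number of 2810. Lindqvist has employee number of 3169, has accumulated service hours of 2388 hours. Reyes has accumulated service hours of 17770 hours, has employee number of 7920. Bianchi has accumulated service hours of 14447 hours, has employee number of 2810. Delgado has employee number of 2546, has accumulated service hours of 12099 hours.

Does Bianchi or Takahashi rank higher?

By employee number (lower first): Delgado (2546); then Bianchi and Takahashi (both 2810); then Lindqvist (3169); then Reyes (7920).
Bianchi and Takahashi both have accumulated service hours 14447 hours, so the next rule applies.
Among Bianchi and Takahashi, alphabetically by surname: Bianchi before Takahashi.
So Bianchi takes precedence.

Bianchi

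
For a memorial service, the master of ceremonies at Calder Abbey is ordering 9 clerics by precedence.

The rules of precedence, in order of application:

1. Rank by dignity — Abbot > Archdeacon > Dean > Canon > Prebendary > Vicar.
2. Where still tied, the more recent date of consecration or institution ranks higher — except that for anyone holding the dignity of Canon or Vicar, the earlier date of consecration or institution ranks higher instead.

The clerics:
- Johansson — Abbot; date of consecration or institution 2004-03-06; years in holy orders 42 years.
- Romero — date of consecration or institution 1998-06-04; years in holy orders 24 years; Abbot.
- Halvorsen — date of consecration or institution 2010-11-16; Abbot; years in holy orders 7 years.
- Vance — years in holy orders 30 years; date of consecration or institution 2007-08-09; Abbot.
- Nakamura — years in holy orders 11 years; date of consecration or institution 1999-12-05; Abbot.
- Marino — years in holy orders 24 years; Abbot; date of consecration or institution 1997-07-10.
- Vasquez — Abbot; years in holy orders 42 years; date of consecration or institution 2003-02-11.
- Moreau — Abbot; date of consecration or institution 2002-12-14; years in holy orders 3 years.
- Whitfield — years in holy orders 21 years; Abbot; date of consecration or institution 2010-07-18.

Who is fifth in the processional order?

Vasquez

By dignity: Halvorsen, Whitfield, Vance, Johansson, Vasquez, Moreau, Nakamura, Romero and Marino (Abbot).
Among Halvorsen, Whitfield, Vance, Johansson, Vasquez, Moreau, Nakamura, Romero and Marino, by date of consecration or institution (later first): Halvorsen (2010-11-16) before Whitfield (2010-07-18) before Vance (2007-08-09) before Johansson (2004-03-06) before Vasquez (2003-02-11) before Moreau (2002-12-14) before Nakamura (1999-12-05) before Romero (1998-06-04) before Marino (1997-07-10).
Order: Halvorsen, Whitfield, Vance, Johansson, Vasquez, Moreau, Nakamura, Romero, Marino.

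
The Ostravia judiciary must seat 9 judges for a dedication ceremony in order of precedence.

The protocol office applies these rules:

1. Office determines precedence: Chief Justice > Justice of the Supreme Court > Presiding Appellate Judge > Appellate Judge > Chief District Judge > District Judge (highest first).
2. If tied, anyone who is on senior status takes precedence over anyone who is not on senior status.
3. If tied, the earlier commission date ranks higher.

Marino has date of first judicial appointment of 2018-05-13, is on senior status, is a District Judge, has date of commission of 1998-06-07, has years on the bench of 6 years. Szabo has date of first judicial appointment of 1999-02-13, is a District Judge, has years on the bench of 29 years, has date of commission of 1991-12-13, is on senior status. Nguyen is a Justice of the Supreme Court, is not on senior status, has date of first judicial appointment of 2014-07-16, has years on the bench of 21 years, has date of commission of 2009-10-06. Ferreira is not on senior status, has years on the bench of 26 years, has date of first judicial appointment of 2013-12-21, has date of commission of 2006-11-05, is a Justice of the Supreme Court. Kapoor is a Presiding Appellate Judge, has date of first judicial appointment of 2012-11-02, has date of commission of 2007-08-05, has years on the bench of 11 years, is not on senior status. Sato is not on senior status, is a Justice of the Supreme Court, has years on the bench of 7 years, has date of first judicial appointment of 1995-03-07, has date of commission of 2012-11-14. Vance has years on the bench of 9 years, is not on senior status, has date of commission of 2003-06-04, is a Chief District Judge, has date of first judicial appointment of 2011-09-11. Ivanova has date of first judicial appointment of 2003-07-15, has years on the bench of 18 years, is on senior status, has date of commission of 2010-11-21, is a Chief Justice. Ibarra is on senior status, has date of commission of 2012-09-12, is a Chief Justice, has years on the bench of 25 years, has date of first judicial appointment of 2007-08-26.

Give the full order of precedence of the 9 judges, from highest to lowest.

By office: Ivanova and Ibarra (Chief Justice); then Ferreira, Nguyen and Sato (Justice of the Supreme Court); then Kapoor (Presiding Appellate Judge); then Vance (Chief District Judge); then Szabo and Marino (District Judge).
Ivanova and Ibarra are each on senior status, so the next rule applies.
Among Ivanova and Ibarra, by date of commission (earlier first): Ivanova (2010-11-21) before Ibarra (2012-09-12).
Ferreira, Nguyen and Sato are each not on senior status, so the next rule applies.
Among Ferreira, Nguyen and Sato, by date of commission (earlier first): Ferreira (2006-11-05) before Nguyen (2009-10-06) before Sato (2012-11-14).
Szabo and Marino are each on senior status, so the next rule applies.
Among Szabo and Marino, by date of commission (earlier first): Szabo (1991-12-13) before Marino (1998-06-07).
Full order: Ivanova, Ibarra, Ferreira, Nguyen, Sato, Kapoor, Vance, Szabo, Marino.

Ivanova, Ibarra, Ferreira, Nguyen, Sato, Kapoor, Vance, Szabo, Marino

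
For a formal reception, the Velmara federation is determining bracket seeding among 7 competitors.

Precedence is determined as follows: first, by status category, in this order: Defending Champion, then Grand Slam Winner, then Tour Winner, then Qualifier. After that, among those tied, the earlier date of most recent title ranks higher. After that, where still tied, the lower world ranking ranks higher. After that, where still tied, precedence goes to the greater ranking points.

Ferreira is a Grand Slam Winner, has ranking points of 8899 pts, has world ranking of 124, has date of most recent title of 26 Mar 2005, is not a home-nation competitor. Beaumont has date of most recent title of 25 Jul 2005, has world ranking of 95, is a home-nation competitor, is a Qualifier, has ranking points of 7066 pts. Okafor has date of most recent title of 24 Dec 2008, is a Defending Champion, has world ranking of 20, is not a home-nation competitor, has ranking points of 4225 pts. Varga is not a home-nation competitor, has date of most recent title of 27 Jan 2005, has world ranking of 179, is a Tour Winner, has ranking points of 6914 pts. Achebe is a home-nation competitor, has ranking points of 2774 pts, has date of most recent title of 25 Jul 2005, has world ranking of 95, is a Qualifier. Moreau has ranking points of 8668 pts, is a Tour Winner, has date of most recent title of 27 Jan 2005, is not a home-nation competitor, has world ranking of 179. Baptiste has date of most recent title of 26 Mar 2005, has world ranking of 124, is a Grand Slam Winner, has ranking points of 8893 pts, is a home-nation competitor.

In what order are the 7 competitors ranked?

By status category: Okafor (Defending Champion); then Ferreira and Baptiste (Grand Slam Winner); then Moreau and Varga (Tour Winner); then Beaumont and Achebe (Qualifier).
Ferreira and Baptiste both have date of most recent title 26 Mar 2005, so the next rule applies.
Ferreira and Baptiste both have world ranking 124, so the next rule applies.
Among Ferreira and Baptiste, by ranking points (higher first): Ferreira (8899 pts) before Baptiste (8893 pts).
Moreau and Varga both have date of most recent title 27 Jan 2005, so the next rule applies.
Moreau and Varga both have world ranking 179, so the next rule applies.
Among Moreau and Varga, by ranking points (higher first): Moreau (8668 pts) before Varga (6914 pts).
Beaumont and Achebe both have date of most recent title 25 Jul 2005, so the next rule applies.
Beaumont and Achebe both have world ranking 95, so the next rule applies.
Among Beaumont and Achebe, by ranking points (higher first): Beaumont (7066 pts) before Achebe (2774 pts).
Full order: Okafor, Ferreira, Baptiste, Moreau, Varga, Beaumont, Achebe.

Okafor, Ferreira, Baptiste, Moreau, Varga, Beaumont, Achebe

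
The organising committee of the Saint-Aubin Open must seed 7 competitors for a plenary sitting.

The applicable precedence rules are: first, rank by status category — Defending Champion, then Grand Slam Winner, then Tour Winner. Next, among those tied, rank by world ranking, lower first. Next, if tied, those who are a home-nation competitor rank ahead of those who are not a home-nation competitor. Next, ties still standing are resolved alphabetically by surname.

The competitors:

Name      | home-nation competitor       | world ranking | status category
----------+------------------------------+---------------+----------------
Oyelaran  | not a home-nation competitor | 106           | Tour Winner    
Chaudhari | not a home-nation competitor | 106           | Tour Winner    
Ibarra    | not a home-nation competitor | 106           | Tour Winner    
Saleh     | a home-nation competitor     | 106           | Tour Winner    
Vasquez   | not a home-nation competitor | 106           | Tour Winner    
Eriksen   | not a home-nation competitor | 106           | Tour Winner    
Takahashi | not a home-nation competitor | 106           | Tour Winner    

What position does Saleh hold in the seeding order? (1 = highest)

By status category: Saleh, Chaudhari, Eriksen, Ibarra, Oyelaran, Takahashi and Vasquez (Tour Winner).
Saleh, Chaudhari, Eriksen, Ibarra, Oyelaran, Takahashi and Vasquez all have world ranking 106, so the next rule applies.
Among Saleh, Chaudhari, Eriksen, Ibarra, Oyelaran, Takahashi and Vasquez, a home-nation competitor before not a home-nation competitor: Saleh (a home-nation competitor) before Chaudhari, Eriksen, Ibarra, Oyelaran, Takahashi and Vasquez (not a home-nation competitor).
Among Chaudhari, Eriksen, Ibarra, Oyelaran, Takahashi and Vasquez, alphabetically by surname: Chaudhari before Eriksen before Ibarra before Oyelaran before Takahashi before Vasquez.
Order: Saleh, Chaudhari, Eriksen, Ibarra, Oyelaran, Takahashi, Vasquez. So position 1.

1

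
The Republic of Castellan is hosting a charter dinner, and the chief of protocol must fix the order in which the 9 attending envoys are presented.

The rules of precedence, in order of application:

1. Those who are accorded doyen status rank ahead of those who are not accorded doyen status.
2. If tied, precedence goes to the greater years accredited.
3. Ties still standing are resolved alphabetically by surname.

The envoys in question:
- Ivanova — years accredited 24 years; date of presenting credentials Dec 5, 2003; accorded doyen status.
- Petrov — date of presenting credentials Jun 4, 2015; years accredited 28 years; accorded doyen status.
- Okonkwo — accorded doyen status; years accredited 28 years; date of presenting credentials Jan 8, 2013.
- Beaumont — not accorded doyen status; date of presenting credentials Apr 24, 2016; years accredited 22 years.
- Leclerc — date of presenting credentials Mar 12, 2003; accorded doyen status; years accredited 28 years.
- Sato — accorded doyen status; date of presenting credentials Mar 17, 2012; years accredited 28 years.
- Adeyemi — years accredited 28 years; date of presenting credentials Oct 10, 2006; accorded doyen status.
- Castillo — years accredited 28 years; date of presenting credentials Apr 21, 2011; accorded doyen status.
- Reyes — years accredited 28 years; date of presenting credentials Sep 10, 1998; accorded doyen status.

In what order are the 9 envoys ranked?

Adeyemi, Castillo, Leclerc, Okonkwo, Petrov, Reyes, Sato, Ivanova, Beaumont

By the first rule: Adeyemi, Castillo, Leclerc, Okonkwo, Petrov, Reyes, Sato and Ivanova (each accorded doyen status); then Beaumont (not accorded doyen status).
Among Adeyemi, Castillo, Leclerc, Okonkwo, Petrov, Reyes, Sato and Ivanova, by years accredited (higher first): Adeyemi, Castillo, Leclerc, Okonkwo, Petrov, Reyes and Sato (28 years) before Ivanova (24 years).
Among Adeyemi, Castillo, Leclerc, Okonkwo, Petrov, Reyes and Sato, alphabetically by surname: Adeyemi before Castillo before Leclerc before Okonkwo before Petrov before Reyes before Sato.
Full order: Adeyemi, Castillo, Leclerc, Okonkwo, Petrov, Reyes, Sato, Ivanova, Beaumont.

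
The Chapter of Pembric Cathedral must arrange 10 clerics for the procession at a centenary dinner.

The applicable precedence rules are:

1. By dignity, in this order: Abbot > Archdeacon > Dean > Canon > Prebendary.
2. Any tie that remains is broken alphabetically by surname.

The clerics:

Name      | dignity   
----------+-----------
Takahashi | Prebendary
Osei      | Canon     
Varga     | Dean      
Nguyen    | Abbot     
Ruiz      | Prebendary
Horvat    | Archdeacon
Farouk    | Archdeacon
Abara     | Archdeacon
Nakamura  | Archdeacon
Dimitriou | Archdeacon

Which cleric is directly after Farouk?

By dignity: Nguyen (Abbot); then Abara, Dimitriou, Farouk, Horvat and Nakamura (Archdeacon); then Varga (Dean); then Osei (Canon); then Ruiz and Takahashi (Prebendary).
Among Abara, Dimitriou, Farouk, Horvat and Nakamura, alphabetically by surname: Abara before Dimitriou before Farouk before Horvat before Nakamura.
Among Ruiz and Takahashi, alphabetically by surname: Ruiz before Takahashi.
Order: Nguyen, Abara, Dimitriou, Farouk, Horvat, Nakamura, Varga, Osei, Ruiz, Takahashi.

Horvat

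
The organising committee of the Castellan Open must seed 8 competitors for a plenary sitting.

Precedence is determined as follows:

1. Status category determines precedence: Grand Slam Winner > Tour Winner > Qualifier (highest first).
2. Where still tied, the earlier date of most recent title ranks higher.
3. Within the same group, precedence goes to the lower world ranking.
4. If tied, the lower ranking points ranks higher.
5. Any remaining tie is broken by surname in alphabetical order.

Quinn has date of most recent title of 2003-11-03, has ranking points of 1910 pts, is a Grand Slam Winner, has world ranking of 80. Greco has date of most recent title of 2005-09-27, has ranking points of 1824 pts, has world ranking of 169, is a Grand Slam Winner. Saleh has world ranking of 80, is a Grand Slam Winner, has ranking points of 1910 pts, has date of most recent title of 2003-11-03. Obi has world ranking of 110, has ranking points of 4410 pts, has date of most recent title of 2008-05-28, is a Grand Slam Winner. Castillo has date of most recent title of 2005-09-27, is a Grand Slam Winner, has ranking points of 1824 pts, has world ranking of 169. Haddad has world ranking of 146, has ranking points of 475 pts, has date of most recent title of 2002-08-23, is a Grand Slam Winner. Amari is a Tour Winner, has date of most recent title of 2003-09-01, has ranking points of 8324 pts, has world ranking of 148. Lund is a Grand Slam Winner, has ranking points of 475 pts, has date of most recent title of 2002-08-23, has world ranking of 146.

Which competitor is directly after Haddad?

Lund

By status category: Haddad, Lund, Quinn, Saleh, Castillo, Greco and Obi (Grand Slam Winner); then Amari (Tour Winner).
Among Haddad, Lund, Quinn, Saleh, Castillo, Greco and Obi, by date of most recent title (earlier first): Haddad and Lund (2002-08-23) before Quinn and Saleh (2003-11-03) before Castillo and Greco (2005-09-27) before Obi (2008-05-28).
Haddad and Lund both have world ranking 146, so the next rule applies.
Haddad and Lund both have ranking points 475 pts, so the next rule applies.
Among Haddad and Lund, alphabetically by surname: Haddad before Lund.
Quinn and Saleh both have world ranking 80, so the next rule applies.
Quinn and Saleh both have ranking points 1910 pts, so the next rule applies.
Among Quinn and Saleh, alphabetically by surname: Quinn before Saleh.
Castillo and Greco both have world ranking 169, so the next rule applies.
Castillo and Greco both have ranking points 1824 pts, so the next rule applies.
Among Castillo and Greco, alphabetically by surname: Castillo before Greco.
Order: Haddad, Lund, Quinn, Saleh, Castillo, Greco, Obi, Amari.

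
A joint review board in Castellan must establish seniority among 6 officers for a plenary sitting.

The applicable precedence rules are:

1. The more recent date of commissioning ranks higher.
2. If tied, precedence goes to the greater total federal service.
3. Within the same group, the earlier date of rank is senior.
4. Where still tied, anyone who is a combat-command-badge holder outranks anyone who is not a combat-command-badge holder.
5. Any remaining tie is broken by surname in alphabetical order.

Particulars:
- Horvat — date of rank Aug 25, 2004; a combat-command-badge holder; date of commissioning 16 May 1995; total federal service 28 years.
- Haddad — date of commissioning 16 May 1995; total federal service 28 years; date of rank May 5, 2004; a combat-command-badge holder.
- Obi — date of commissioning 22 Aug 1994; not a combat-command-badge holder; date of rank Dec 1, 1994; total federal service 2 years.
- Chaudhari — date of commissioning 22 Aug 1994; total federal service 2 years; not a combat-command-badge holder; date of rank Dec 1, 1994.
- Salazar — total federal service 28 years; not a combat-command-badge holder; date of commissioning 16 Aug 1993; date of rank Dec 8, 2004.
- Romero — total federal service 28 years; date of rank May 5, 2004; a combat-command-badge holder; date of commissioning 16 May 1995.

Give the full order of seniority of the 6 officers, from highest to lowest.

By date of commissioning (later first): Haddad, Romero and Horvat (each 16 May 1995); then Chaudhari and Obi (both 22 Aug 1994); then Salazar (16 Aug 1993).
Haddad, Romero and Horvat all have total federal service 28 years, so the next rule applies.
Among Haddad, Romero and Horvat, by date of rank (earlier first): Haddad and Romero (May 5, 2004) before Horvat (Aug 25, 2004).
Haddad and Romero are each a combat-command-badge holder, so the next rule applies.
Among Haddad and Romero, alphabetically by surname: Haddad before Romero.
Chaudhari and Obi both have total federal service 2 years, so the next rule applies.
Chaudhari and Obi both have date of rank Dec 1, 1994, so the next rule applies.
Chaudhari and Obi are each not a combat-command-badge holder, so the next rule applies.
Among Chaudhari and Obi, alphabetically by surname: Chaudhari before Obi.
Full order: Haddad, Romero, Horvat, Chaudhari, Obi, Salazar.

Haddad, Romero, Horvat, Chaudhari, Obi, Salazar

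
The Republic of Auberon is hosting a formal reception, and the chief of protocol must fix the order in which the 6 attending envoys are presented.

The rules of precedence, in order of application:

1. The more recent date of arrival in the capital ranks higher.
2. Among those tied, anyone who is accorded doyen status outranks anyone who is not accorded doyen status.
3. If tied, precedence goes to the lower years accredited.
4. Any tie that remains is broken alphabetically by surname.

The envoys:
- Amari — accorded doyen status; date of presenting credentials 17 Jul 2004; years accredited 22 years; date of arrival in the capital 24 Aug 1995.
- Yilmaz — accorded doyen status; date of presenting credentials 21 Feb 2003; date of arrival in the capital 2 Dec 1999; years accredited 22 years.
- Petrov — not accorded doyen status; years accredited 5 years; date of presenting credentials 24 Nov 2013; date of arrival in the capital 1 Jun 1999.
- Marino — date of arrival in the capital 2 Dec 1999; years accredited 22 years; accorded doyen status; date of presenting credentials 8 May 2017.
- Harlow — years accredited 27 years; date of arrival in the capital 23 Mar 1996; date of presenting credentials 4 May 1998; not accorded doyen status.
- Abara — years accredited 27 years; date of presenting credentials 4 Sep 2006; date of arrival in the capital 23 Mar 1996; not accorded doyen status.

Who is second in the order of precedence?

By date of arrival in the capital (later first): Marino and Yilmaz (both 2 Dec 1999); then Petrov (1 Jun 1999); then Abara and Harlow (both 23 Mar 1996); then Amari (24 Aug 1995).
Marino and Yilmaz are each accorded doyen status, so the next rule applies.
Marino and Yilmaz both have years accredited 22 years, so the next rule applies.
Among Marino and Yilmaz, alphabetically by surname: Marino before Yilmaz.
Abara and Harlow are each not accorded doyen status, so the next rule applies.
Abara and Harlow both have years accredited 27 years, so the next rule applies.
Among Abara and Harlow, alphabetically by surname: Abara before Harlow.
Order: Marino, Yilmaz, Petrov, Abara, Harlow, Amari.

Yilmaz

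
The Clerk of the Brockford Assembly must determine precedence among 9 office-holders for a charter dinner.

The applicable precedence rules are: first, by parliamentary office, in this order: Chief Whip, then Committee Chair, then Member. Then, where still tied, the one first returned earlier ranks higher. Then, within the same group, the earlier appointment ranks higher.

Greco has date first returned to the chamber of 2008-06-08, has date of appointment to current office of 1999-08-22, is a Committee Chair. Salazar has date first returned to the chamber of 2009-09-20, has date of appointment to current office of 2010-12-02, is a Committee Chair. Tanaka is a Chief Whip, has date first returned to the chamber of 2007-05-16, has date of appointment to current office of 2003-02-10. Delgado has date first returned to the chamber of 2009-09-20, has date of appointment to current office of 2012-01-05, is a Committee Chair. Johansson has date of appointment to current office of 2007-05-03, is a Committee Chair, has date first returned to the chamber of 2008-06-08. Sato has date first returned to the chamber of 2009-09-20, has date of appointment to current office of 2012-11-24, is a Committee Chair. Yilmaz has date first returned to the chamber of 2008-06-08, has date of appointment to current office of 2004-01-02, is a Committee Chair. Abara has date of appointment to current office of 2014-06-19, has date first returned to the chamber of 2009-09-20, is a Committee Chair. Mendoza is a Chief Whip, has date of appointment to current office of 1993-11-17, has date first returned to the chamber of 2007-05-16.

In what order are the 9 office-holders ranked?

By parliamentary office: Mendoza and Tanaka (Chief Whip); then Greco, Yilmaz, Johansson, Salazar, Delgado, Sato and Abara (Committee Chair).
Mendoza and Tanaka both have date first returned to the chamber 2007-05-16, so the next rule applies.
Among Mendoza and Tanaka, by date of appointment to current office (earlier first): Mendoza (1993-11-17) before Tanaka (2003-02-10).
Among Greco, Yilmaz, Johansson, Salazar, Delgado, Sato and Abara, by date first returned to the chamber (earlier first): Greco, Yilmaz and Johansson (2008-06-08) before Salazar, Delgado, Sato and Abara (2009-09-20).
Among Greco, Yilmaz and Johansson, by date of appointment to current office (earlier first): Greco (1999-08-22) before Yilmaz (2004-01-02) before Johansson (2007-05-03).
Among Salazar, Delgado, Sato and Abara, by date of appointment to current office (earlier first): Salazar (2010-12-02) before Delgado (2012-01-05) before Sato (2012-11-24) before Abara (2014-06-19).
Full order: Mendoza, Tanaka, Greco, Yilmaz, Johansson, Salazar, Delgado, Sato, Abara.

Mendoza, Tanaka, Greco, Yilmaz, Johansson, Salazar, Delgado, Sato, Abara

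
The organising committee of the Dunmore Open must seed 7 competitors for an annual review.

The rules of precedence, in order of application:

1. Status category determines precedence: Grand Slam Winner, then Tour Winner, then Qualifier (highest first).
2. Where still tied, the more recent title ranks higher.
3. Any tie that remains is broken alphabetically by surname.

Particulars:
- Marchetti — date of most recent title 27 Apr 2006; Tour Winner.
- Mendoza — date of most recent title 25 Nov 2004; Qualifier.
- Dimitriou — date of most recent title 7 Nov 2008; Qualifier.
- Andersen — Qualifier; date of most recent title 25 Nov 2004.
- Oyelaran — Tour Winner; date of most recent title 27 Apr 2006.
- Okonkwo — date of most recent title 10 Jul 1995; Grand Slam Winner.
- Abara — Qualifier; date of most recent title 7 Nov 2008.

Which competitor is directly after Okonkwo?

By status category: Okonkwo (Grand Slam Winner); then Marchetti and Oyelaran (Tour Winner); then Abara, Dimitriou, Andersen and Mendoza (Qualifier).
Marchetti and Oyelaran both have date of most recent title 27 Apr 2006, so the next rule applies.
Among Marchetti and Oyelaran, alphabetically by surname: Marchetti before Oyelaran.
Among Abara, Dimitriou, Andersen and Mendoza, by date of most recent title (later first): Abara and Dimitriou (7 Nov 2008) before Andersen and Mendoza (25 Nov 2004).
Among Abara and Dimitriou, alphabetically by surname: Abara before Dimitriou.
Among Andersen and Mendoza, alphabetically by surname: Andersen before Mendoza.
Order: Okonkwo, Marchetti, Oyelaran, Abara, Dimitriou, Andersen, Mendoza.

Marchetti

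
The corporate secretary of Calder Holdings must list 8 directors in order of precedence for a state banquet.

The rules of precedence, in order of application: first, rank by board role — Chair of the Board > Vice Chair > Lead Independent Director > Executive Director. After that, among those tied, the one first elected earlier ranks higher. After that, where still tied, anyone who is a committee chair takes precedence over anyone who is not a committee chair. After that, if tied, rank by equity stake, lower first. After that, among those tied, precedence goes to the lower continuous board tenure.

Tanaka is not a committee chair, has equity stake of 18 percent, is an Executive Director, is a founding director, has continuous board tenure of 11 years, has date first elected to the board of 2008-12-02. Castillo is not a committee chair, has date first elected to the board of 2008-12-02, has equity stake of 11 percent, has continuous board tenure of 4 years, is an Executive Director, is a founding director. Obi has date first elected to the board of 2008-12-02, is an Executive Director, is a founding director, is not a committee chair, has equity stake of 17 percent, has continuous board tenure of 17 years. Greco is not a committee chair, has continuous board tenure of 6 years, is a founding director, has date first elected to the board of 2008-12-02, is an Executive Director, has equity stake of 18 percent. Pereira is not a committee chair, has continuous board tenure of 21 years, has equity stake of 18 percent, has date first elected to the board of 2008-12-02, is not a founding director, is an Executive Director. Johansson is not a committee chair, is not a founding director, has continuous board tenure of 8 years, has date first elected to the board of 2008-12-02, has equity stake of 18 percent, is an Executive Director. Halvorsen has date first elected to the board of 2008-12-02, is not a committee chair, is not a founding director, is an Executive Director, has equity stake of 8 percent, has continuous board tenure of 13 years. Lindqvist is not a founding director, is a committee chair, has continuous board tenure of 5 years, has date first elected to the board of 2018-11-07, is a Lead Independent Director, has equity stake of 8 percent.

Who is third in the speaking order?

Castillo

By board role: Lindqvist (Lead Independent Director); then Halvorsen, Castillo, Obi, Greco, Johansson, Tanaka and Pereira (Executive Director).
Halvorsen, Castillo, Obi, Greco, Johansson, Tanaka and Pereira all have date first elected to the board 2008-12-02, so the next rule applies.
Halvorsen, Castillo, Obi, Greco, Johansson, Tanaka and Pereira are each not a committee chair, so the next rule applies.
Among Halvorsen, Castillo, Obi, Greco, Johansson, Tanaka and Pereira, by equity stake (lower first): Halvorsen (8 percent) before Castillo (11 percent) before Obi (17 percent) before Greco, Johansson, Tanaka and Pereira (18 percent).
Among Greco, Johansson, Tanaka and Pereira, by continuous board tenure (lower first): Greco (6 years) before Johansson (8 years) before Tanaka (11 years) before Pereira (21 years).
Order: Lindqvist, Halvorsen, Castillo, Obi, Greco, Johansson, Tanaka, Pereira.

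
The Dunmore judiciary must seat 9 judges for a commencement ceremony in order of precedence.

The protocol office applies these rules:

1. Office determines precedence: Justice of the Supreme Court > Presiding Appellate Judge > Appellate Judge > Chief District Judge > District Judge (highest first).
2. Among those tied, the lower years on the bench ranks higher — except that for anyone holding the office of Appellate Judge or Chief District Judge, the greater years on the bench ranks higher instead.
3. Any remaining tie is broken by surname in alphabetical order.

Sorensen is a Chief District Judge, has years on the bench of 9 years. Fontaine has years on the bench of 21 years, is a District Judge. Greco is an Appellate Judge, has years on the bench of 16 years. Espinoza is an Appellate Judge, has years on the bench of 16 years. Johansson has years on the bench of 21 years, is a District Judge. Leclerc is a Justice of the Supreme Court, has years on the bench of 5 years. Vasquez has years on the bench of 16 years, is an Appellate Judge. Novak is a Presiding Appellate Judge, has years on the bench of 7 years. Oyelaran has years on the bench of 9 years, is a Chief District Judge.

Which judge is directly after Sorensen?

By office: Leclerc (Justice of the Supreme Court); then Novak (Presiding Appellate Judge); then Espinoza, Greco and Vasquez (Appellate Judge); then Oyelaran and Sorensen (Chief District Judge); then Fontaine and Johansson (District Judge).
Espinoza, Greco and Vasquez all have years on the bench 16 years, so the next rule applies.
Among Espinoza, Greco and Vasquez, alphabetically by surname: Espinoza before Greco before Vasquez.
Oyelaran and Sorensen both have years on the bench 9 years, so the next rule applies.
Among Oyelaran and Sorensen, alphabetically by surname: Oyelaran before Sorensen.
Fontaine and Johansson both have years on the bench 21 years, so the next rule applies.
Among Fontaine and Johansson, alphabetically by surname: Fontaine before Johansson.
Order: Leclerc, Novak, Espinoza, Greco, Vasquez, Oyelaran, Sorensen, Fontaine, Johansson.

Fontaine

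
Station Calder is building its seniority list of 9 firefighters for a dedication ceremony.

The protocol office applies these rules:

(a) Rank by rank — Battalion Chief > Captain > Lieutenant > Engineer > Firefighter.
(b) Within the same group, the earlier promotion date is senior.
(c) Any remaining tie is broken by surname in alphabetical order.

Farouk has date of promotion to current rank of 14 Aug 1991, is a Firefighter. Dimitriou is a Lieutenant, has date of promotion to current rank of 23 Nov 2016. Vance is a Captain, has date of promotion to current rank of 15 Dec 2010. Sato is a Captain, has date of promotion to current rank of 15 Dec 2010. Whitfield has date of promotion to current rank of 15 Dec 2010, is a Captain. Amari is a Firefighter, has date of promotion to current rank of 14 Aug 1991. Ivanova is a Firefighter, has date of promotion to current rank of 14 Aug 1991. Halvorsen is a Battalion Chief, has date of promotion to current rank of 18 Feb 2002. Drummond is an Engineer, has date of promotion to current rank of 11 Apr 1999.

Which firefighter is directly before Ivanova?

Farouk

By rank: Halvorsen (Battalion Chief); then Sato, Vance and Whitfield (Captain); then Dimitriou (Lieutenant); then Drummond (Engineer); then Amari, Farouk and Ivanova (Firefighter).
Sato, Vance and Whitfield all have date of promotion to current rank 15 Dec 2010, so the next rule applies.
Among Sato, Vance and Whitfield, alphabetically by surname: Sato before Vance before Whitfield.
Amari, Farouk and Ivanova all have date of promotion to current rank 14 Aug 1991, so the next rule applies.
Among Amari, Farouk and Ivanova, alphabetically by surname: Amari before Farouk before Ivanova.
Order: Halvorsen, Sato, Vance, Whitfield, Dimitriou, Drummond, Amari, Farouk, Ivanova.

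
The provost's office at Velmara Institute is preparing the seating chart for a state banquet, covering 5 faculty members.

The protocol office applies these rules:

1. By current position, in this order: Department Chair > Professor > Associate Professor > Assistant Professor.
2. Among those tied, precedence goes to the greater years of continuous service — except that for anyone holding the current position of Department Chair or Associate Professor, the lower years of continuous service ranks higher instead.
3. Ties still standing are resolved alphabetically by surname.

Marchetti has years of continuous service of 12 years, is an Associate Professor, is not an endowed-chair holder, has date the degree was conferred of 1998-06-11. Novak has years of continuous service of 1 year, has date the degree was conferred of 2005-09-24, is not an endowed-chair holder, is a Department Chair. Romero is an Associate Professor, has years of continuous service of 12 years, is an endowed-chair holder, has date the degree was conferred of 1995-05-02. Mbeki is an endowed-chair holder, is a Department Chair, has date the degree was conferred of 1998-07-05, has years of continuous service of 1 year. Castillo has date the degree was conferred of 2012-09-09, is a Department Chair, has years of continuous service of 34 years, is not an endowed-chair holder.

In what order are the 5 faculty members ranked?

Mbeki, Novak, Castillo, Marchetti, Romero

By current position: Mbeki, Novak and Castillo (Department Chair); then Marchetti and Romero (Associate Professor).
Among Mbeki, Novak and Castillo, by years of continuous service (lower first) (reversed rule for this group): Mbeki and Novak (1 year) before Castillo (34 years).
Among Mbeki and Novak, alphabetically by surname: Mbeki before Novak.
Marchetti and Romero both have years of continuous service 12 years, so the next rule applies.
Among Marchetti and Romero, alphabetically by surname: Marchetti before Romero.
Full order: Mbeki, Novak, Castillo, Marchetti, Romero.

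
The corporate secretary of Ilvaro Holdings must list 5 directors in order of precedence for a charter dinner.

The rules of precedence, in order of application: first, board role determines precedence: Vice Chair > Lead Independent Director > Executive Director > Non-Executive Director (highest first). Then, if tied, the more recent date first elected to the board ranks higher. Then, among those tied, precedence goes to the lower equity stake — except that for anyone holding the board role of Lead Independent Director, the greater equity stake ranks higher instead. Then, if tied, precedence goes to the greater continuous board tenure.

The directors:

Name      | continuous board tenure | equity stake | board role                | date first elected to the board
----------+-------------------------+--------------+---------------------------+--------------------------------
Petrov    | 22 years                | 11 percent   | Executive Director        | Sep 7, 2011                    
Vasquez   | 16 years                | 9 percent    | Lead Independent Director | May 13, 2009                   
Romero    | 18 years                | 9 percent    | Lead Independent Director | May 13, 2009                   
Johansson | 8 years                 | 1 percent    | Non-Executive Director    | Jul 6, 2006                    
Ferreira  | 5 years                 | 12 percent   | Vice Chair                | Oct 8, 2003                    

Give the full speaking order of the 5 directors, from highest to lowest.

By board role: Ferreira (Vice Chair); then Romero and Vasquez (Lead Independent Director); then Petrov (Executive Director); then Johansson (Non-Executive Director).
Romero and Vasquez both have date first elected to the board May 13, 2009, so the next rule applies.
Romero and Vasquez both have equity stake 9 percent, so the next rule applies.
Among Romero and Vasquez, by continuous board tenure (higher first): Romero (18 years) before Vasquez (16 years).
Full order: Ferreira, Romero, Vasquez, Petrov, Johansson.

Ferreira, Romero, Vasquez, Petrov, Johansson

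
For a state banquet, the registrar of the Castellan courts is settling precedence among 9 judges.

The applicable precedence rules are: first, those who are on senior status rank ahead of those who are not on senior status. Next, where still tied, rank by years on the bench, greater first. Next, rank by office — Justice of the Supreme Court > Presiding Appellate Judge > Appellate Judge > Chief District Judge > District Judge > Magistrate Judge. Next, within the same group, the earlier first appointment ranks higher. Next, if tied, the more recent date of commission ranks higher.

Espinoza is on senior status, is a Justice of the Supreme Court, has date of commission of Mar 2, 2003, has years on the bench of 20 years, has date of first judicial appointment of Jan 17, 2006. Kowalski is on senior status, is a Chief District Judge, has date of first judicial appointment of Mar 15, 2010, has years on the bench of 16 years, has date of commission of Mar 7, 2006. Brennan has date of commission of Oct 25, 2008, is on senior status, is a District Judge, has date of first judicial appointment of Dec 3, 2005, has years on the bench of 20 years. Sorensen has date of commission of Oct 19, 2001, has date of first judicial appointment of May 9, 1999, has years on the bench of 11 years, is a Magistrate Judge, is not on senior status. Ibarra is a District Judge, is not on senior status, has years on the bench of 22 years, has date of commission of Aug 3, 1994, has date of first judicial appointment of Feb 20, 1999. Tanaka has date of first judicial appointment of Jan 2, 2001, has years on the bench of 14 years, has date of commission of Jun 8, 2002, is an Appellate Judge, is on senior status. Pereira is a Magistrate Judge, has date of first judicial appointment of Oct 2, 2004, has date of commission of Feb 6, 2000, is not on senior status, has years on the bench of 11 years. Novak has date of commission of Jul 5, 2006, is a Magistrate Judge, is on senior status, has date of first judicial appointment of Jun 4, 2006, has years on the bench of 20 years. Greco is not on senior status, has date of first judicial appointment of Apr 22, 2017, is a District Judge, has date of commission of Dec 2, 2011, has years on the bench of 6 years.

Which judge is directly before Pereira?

By the first rule: Espinoza, Brennan, Novak, Kowalski and Tanaka (each on senior status); then Ibarra, Sorensen, Pereira and Greco (each not on senior status).
Among Espinoza, Brennan, Novak, Kowalski and Tanaka, by years on the bench (higher first): Espinoza, Brennan and Novak (20 years) before Kowalski (16 years) before Tanaka (14 years).
Among Espinoza, Brennan and Novak, by office: Espinoza (Justice of the Supreme Court) before Brennan (District Judge) before Novak (Magistrate Judge).
Among Ibarra, Sorensen, Pereira and Greco, by years on the bench (higher first): Ibarra (22 years) before Sorensen and Pereira (11 years) before Greco (6 years).
Sorensen and Pereira are each Magistrate Judge, so the next rule applies.
Among Sorensen and Pereira, by date of first judicial appointment (earlier first): Sorensen (May 9, 1999) before Pereira (Oct 2, 2004).
Order: Espinoza, Brennan, Novak, Kowalski, Tanaka, Ibarra, Sorensen, Pereira, Greco.

Sorensen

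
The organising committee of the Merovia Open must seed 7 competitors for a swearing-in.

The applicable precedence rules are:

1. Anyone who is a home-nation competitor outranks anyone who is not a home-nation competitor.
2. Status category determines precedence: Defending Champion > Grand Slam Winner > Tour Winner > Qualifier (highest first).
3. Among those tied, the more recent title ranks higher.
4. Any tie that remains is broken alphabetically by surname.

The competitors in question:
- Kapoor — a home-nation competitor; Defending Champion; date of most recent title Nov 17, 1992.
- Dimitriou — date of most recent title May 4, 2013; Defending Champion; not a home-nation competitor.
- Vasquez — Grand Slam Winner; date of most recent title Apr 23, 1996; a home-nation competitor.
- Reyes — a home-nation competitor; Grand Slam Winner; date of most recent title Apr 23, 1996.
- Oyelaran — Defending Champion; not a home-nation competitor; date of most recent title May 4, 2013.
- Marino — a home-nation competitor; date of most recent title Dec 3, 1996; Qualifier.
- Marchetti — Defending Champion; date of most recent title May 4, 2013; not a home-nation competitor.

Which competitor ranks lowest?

Oyelaran

By the first rule: Kapoor, Reyes, Vasquez and Marino (each a home-nation competitor); then Dimitriou, Marchetti and Oyelaran (each not a home-nation competitor).
Among Kapoor, Reyes, Vasquez and Marino, by status category: Kapoor (Defending Champion) before Reyes and Vasquez (Grand Slam Winner) before Marino (Qualifier).
Reyes and Vasquez both have date of most recent title Apr 23, 1996, so the next rule applies.
Among Reyes and Vasquez, alphabetically by surname: Reyes before Vasquez.
Dimitriou, Marchetti and Oyelaran are each Defending Champion, so the next rule applies.
Dimitriou, Marchetti and Oyelaran all have date of most recent title May 4, 2013, so the next rule applies.
Among Dimitriou, Marchetti and Oyelaran, alphabetically by surname: Dimitriou before Marchetti before Oyelaran.
Order: Kapoor, Reyes, Vasquez, Marino, Dimitriou, Marchetti, Oyelaran.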